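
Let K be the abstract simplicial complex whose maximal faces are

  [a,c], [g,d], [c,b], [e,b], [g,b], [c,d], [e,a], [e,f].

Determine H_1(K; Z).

H_1 ≅ Z^2.

We work with the vertex ordering a < b < c < d < e < f < g. The simplices of K, each written with vertices in increasing order, are:

  0-simplices (7): a, b, c, d, e, f, g
  1-simplices (8): ac, ae, bc, be, bg, cd, dg, ef

so the chain groups are C_0 ≅ Z^7, C_1 ≅ Z^8.

The boundary map ∂_1: C_1 → C_0 sends each edge [p,q] (with p < q) to q − p.
This gives a 7×8 integer matrix of rank 6; reducing to Smith normal form yields diagonal entries (1,1,1,1,1,1).

Computing H_k = (kernel of ∂_k) / (image of ∂_{k+1}):

  H_1: rank ker ∂_1 − rank ∂_2 = (8 − 6) − 0 = 2, and there is no ∂_2, so H_1 = Z^2.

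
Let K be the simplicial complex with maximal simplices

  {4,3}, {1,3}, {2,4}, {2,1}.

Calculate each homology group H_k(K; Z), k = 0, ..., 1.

Order the vertices as 1 < 2 < 3 < 4. Listing each simplex with vertices in this order, K has dimension 1 with simplices:

  0-simplices (4): [1], [2], [3], [4]
  1-simplices (4): [1,2], [1,3], [2,4], [3,4]

giving chain groups C_0 ≅ Z^4, C_1 ≅ Z^4.

Boundary ∂_1: C_1 → C_0 maps an edge to its endpoints' difference, ∂[p,q] = q − p. For instance
  ∂[2,4] = [4] − [2].
As a 4×4 matrix over Z this has rank 3, with invariant factors (1,1,1).

Computing H_k = (kernel of ∂_k) / (image of ∂_{k+1}):

  H_0: rank C_0 − rank ∂_1 = 4 − 3 = 1, and the invariant factors of ∂_1 are all 1, so H_0 ≅ Z.
  H_1: rank ker ∂_1 − rank ∂_2 = (4 − 3) − 0 = 1, and there is no ∂_2, so H_1 ≅ Z.

H_0 ≅ Z,  H_1 ≅ Z.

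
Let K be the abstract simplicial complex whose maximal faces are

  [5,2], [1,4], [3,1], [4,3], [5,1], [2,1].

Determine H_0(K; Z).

H_0 ≅ Z.

Fix the vertex order 1 < 2 < 3 < 4 < 5 and write every simplex with vertices in increasing order. Then dim K = 1 and the simplices of K are:

  0-simplices (5): [1], [2], [3], [4], [5]
  1-simplices (6): [1,2], [1,3], [1,4], [1,5], [2,5], [3,4]

so the chain groups are C_0 ≅ Z^5, C_1 ≅ Z^6.

Boundary ∂_1: C_1 → C_0 is given by ∂[p,q] = [q] − [p]. For instance
  ∂[1,2] = [2] − [1].
This gives a 5×6 integer matrix of rank 4; reducing to Smith normal form yields diagonal entries (1,1,1,1).

Now H_k = ker ∂_k / im ∂_{k+1}, so:

  H_0: rank C_0 − rank ∂_1 = 5 − 4 = 1, and the invariant factors of ∂_1 are all 1, so H_0 = Z.

(K is a triangulation of a wedge of 2 circles.)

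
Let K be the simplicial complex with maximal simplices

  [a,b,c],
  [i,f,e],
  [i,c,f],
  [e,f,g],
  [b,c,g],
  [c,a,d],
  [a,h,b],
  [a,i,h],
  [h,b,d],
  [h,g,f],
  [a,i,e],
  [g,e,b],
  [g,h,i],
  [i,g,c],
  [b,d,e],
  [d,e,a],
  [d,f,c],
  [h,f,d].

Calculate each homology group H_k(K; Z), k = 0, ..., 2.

H_0 = Z,  H_1 = Z × Z/2,  H_2 = 0.

Take the total order a < b < c < d < e < f < g < h < i on the vertex set. Then K (dimension 2) consists of the simplices:

  0-simplices (9): a, b, c, d, e, f, g, h, i
  1-simplices (27): ab, ac, ad, ae, ah, ai, bc, bd, be, bg, bh, cd, cf, cg, ci, de, df, dh, ef, eg, ei, fg, fh, fi, gh, gi, hi
  2-simplices (18): abc, abh, acd, ade, aei, ahi, bcg, bde, bdh, beg, cdf, cfi, cgi, dfh, efg, efi, fgh, ghi

giving chain groups C_0 ≅ Z^9, C_1 ≅ Z^27, C_2 ≅ Z^18.

The boundary map ∂_1: C_1 → C_0 sends each edge [p,q] (with p < q) to q − p. For instance
  ∂dh = h − d.
This gives a 9×27 integer matrix of rank 8; reducing to Smith normal form yields diagonal entries (1,1,1,1,1,1,1,1).

Boundary ∂_2: C_2 → C_1 maps a triangle to the signed sum of its edges. For instance
  ∂beg = eg − bg + be,
  ∂ahi = hi − ai + ah.
The 27×18 boundary matrix has rank 18 and Smith normal form diag(1,1,1,1,1,1,1,1,1,1,1,1,1,1,1,1,1,2).

From H_k ≅ ker(∂_k) / im(∂_{k+1}) we obtain:

  H_0: rank C_0 − rank ∂_1 = 9 − 8 = 1, and the invariant factors of ∂_1 are all 1, so H_0 ≅ Z.
  H_1: rank ker ∂_1 − rank ∂_2 = (27 − 8) − 18 = 1, and ∂_2 has invariant factor 2 > 1, so H_1 ≅ Z × Z/2.
  H_2: rank ker ∂_2 − rank ∂_3 = (18 − 18) − 0 = 0, and there is no ∂_3, so H_2 ≅ 0.

As a check, the Euler characteristic is 9 − 27 + 18 = 0, which agrees with 1 − 1 + 0 = 0.
(K is a triangulation of the Klein bottle.)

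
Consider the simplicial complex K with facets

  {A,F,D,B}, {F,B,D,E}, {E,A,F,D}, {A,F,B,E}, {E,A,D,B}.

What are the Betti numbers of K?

b_0 = 1, b_1 = 0, b_2 = 0, b_3 = 1.

K has 5 vertices, 10 edges, 10 triangles, 5 3-simplices.
rank ∂_0 = 0, rank ∂_1 = 4 ⇒ b_0 = 5 − 0 − 4 = 1; all invariant factors of ∂_1 are 1 so no torsion. So H_0 ≅ Z.
rank ∂_1 = 4, rank ∂_2 = 6 ⇒ b_1 = 10 − 4 − 6 = 0; all invariant factors of ∂_2 are 1 so no torsion. So H_1 ≅ 0.
rank ∂_2 = 6, rank ∂_3 = 4 ⇒ b_2 = 10 − 6 − 4 = 0; all invariant factors of ∂_3 are 1 so no torsion. So H_2 ≅ 0.
rank ∂_3 = 4, rank ∂_4 = 0 ⇒ b_3 = 5 − 4 − 0 = 1. So H_3 ≅ Z.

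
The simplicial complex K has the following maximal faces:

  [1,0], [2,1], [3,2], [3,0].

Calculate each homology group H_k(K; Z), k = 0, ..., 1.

H_0 = Z,  H_1 = Z.

We work with the vertex ordering 0 < 1 < 2 < 3. The simplices of K, each written with vertices in increasing order, are:

  0-simplices (4): [0], [1], [2], [3]
  1-simplices (4): [0,1], [0,3], [1,2], [2,3]

so the chain groups are C_0 ≅ Z^4, C_1 ≅ Z^4.

∂_1: C_1 → C_0 sends each edge [p,q] (with p < q) to q − p. For instance
  ∂[2,3] = [3] − [2].
This gives a 4×4 integer matrix of rank 3; reducing to Smith normal form yields diagonal entries (1,1,1).

Computing H_k = (kernel of ∂_k) / (image of ∂_{k+1}):

  H_0: rank C_0 − rank ∂_1 = 4 − 3 = 1, and the invariant factors of ∂_1 are all 1, so H_0 = Z.
  H_1: rank ker ∂_1 − rank ∂_2 = (4 − 3) − 0 = 1, and there is no ∂_2, so H_1 = Z.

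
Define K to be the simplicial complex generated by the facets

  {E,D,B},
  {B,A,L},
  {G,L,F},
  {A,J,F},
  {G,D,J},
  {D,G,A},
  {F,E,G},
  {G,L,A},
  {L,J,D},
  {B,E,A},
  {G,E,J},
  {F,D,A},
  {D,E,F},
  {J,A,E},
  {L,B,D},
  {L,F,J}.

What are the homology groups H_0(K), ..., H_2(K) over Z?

H_0 ≅ Z,  H_1 ≅ Z^2,  H_2 ≅ Z.

Fix the vertex order A < B < D < E < F < G < J < L and write every simplex with vertices in increasing order. Then dim K = 2 and the simplices of K are:

  0-simplices (8): A, B, D, E, F, G, J, L
  1-simplices (24): AB, AD, AE, AF, AG, AJ, AL, BD, BE, BL, DE, DF, DG, DJ, DL, EF, EG, EJ, FG, FJ, FL, GJ, GL, JL
  2-simplices (16): ABE, ABL, ADF, ADG, AEJ, AFJ, AGL, BDE, BDL, DEF, DGJ, DJL, EFG, EGJ, FGL, FJL

so the chain groups are C_0 ≅ Z^8, C_1 ≅ Z^24, C_2 ≅ Z^16.

The boundary map ∂_1: C_1 → C_0 maps an edge to its endpoints' difference, ∂[p,q] = q − p.
The resulting 8×24 matrix has rank 7, and its Smith normal form has invariant factors (1,1,1,1,1,1,1).

∂_2: C_2 → C_1 sends each 2-simplex [p,q,r] to [q,r] − [p,r] + [p,q]. For instance
  ∂ABE = BE − AE + AB,
  ∂ABL = BL − AL + AB.
The resulting 24×16 matrix has rank 15, and its Smith normal form has invariant factors (1,1,1,1,1,1,1,1,1,1,1,1,1,1,1).

Now H_k = ker ∂_k / im ∂_{k+1}, so:

  H_0: rank C_0 − rank ∂_1 = 8 − 7 = 1, and the invariant factors of ∂_1 are all 1, so H_0 ≅ Z.
  H_1: rank ker ∂_1 − rank ∂_2 = (24 − 7) − 15 = 2, and the invariant factors of ∂_2 are all 1, so H_1 ≅ Z^2.
  H_2: rank ker ∂_2 − rank ∂_3 = (16 − 15) − 0 = 1, and there is no ∂_3, so H_2 ≅ Z.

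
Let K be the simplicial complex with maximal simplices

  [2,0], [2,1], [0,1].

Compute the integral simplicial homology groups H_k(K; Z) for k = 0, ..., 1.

Order the vertices as 0 < 1 < 2. Listing each simplex with vertices in this order, K has dimension 1 with simplices:

  0-simplices (3): [0], [1], [2]
  1-simplices (3): [0,1], [0,2], [1,2]

so the chain groups are C_0 ≅ Z^3, C_1 ≅ Z^3.

Boundary ∂_1: C_1 → C_0 maps an edge to its endpoints' difference, ∂[p,q] = q − p.
The 3×3 boundary matrix has rank 2 and Smith normal form diag(1,1).

Reading off H_k = ker ∂_k / im ∂_{k+1}:

  H_0: rank C_0 − rank ∂_1 = 3 − 2 = 1, and the invariant factors of ∂_1 are all 1, so H_0 = Z.
  H_1: rank ker ∂_1 − rank ∂_2 = (3 − 2) − 0 = 1, and there is no ∂_2, so H_1 = Z.

H_0 = Z,  H_1 = Z.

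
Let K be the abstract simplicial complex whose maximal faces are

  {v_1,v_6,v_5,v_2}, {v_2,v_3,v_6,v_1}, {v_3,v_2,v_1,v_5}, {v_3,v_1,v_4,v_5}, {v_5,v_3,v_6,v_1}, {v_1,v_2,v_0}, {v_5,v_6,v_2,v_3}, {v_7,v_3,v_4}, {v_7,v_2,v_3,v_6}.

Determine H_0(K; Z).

Take the total order v_0 < v_1 < v_2 < v_3 < v_4 < v_5 < v_6 < v_7 on the vertex set. Then K (dimension 3) consists of the simplices:

  0-simplices (8): [v_0], [v_1], [v_2], [v_3], [v_4], [v_5], [v_6], [v_7]
  1-simplices (19): (19 of them)
  2-simplices (18): (18 of them)
  3-simplices (7): [v_1,v_2,v_3,v_5], [v_1,v_2,v_3,v_6], [v_1,v_2,v_5,v_6], [v_1,v_3,v_4,v_5], [v_1,v_3,v_5,v_6], [v_2,v_3,v_5,v_6], [v_2,v_3,v_6,v_7]

so the chain groups are C_0 ≅ Z^8, C_1 ≅ Z^19, C_2 ≅ Z^18, C_3 ≅ Z^7.

∂_1: C_1 → C_0 maps an edge to its endpoints' difference, ∂[p,q] = q − p.
As a 8×19 matrix over Z this has rank 7, with invariant factors (1,1,1,1,1,1,1).

The boundary map ∂_2: C_2 → C_1 sends each 2-simplex [p,q,r] to [q,r] − [p,r] + [p,q]. For instance
  ∂[v_3,v_5,v_6] = [v_5,v_6] − [v_3,v_6] + [v_3,v_5],
  ∂[v_2,v_5,v_6] = [v_5,v_6] − [v_2,v_6] + [v_2,v_5].
This gives a 19×18 integer matrix of rank 12; reducing to Smith normal form yields diagonal entries (1,1,1,1,1,1,1,1,1,1,1,1).

Boundary ∂_3: C_3 → C_2 sends each 3-simplex σ to the alternating sum Σ_i (−1)^i (σ with its i-th vertex removed). For instance
  ∂[v_1,v_2,v_5,v_6] = [v_2,v_5,v_6] − [v_1,v_5,v_6] + [v_1,v_2,v_6] − [v_1,v_2,v_5],
  ∂[v_2,v_3,v_6,v_7] = [v_3,v_6,v_7] − [v_2,v_6,v_7] + [v_2,v_3,v_7] − [v_2,v_3,v_6].
The resulting 18×7 matrix has rank 6, and its Smith normal form has invariant factors (1,1,1,1,1,1).

Now H_k = ker ∂_k / im ∂_{k+1}, so:

  H_0: rank C_0 − rank ∂_1 = 8 − 7 = 1, and the invariant factors of ∂_1 are all 1, so H_0 = Z.

H_0 ≅ Z.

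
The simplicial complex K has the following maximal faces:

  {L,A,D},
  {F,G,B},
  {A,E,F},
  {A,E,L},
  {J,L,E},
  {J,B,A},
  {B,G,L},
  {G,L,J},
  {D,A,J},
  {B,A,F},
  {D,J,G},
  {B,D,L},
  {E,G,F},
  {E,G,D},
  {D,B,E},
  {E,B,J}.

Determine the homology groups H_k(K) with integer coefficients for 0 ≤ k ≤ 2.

H_0 = Z,  H_1 = Z^2,  H_2 = Z.

We work with the vertex ordering A < B < D < E < F < G < J < L. The simplices of K, each written with vertices in increasing order, are:

  0-simplices (8): A, B, D, E, F, G, J, L
  1-simplices (24): AB, AD, AE, AF, AJ, AL, BD, BE, BF, BG, BJ, BL, DE, DG, DJ, DL, EF, EG, EJ, EL, FG, GJ, GL, JL
  2-simplices (16): ABF, ABJ, ADJ, ADL, AEF, AEL, BDE, BDL, BEJ, BFG, BGL, DEG, DGJ, EFG, EJL, GJL

giving chain groups C_0 ≅ Z^8, C_1 ≅ Z^24, C_2 ≅ Z^16.

The boundary map ∂_1: C_1 → C_0 sends each edge [p,q] (with p < q) to q − p. For instance
  ∂FG = G − F.
The 8×24 boundary matrix has rank 7 and Smith normal form diag(1,1,1,1,1,1,1).

Boundary ∂_2: C_2 → C_1 sends each 2-simplex [p,q,r] to [q,r] − [p,r] + [p,q]. For instance
  ∂GJL = JL − GL + GJ,
  ∂DEG = EG − DG + DE.
As a 24×16 matrix over Z this has rank 15, with invariant factors (1,1,1,1,1,1,1,1,1,1,1,1,1,1,1).

Now H_k = ker ∂_k / im ∂_{k+1}, so:

  H_0: rank C_0 − rank ∂_1 = 8 − 7 = 1, and the invariant factors of ∂_1 are all 1, so H_0 = Z.
  H_1: rank ker ∂_1 − rank ∂_2 = (24 − 7) − 15 = 2, and the invariant factors of ∂_2 are all 1, so H_1 = Z^2.
  H_2: rank ker ∂_2 − rank ∂_3 = (16 − 15) − 0 = 1, and there is no ∂_3, so H_2 = Z.

As a check, the Euler characteristic is 8 − 24 + 16 = 0, which agrees with 1 − 2 + 1 = 0.
(K is a triangulation of the torus T^2.)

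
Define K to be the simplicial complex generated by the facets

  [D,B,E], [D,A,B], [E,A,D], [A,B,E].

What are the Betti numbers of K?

Order the vertices as A < B < D < E. Listing each simplex with vertices in this order, K has dimension 2 with simplices:

  0-simplices (4): A, B, D, E
  1-simplices (6): AB, AD, AE, BD, BE, DE
  2-simplices (4): ABD, ABE, ADE, BDE

so the chain groups are C_0 ≅ Z^4, C_1 ≅ Z^6, C_2 ≅ Z^4.

Boundary ∂_1: C_1 → C_0 sends each edge [p,q] (with p < q) to q − p. For instance
  ∂DE = E − D.
This gives a 4×6 integer matrix of rank 3; reducing to Smith normal form yields diagonal entries (1,1,1).

The boundary map ∂_2: C_2 → C_1 acts by ∂[p,q,r] = [q,r] − [p,r] + [p,q]. For instance
  ∂ADE = DE − AE + AD,
  ∂ABD = BD − AD + AB.
The 6×4 boundary matrix has rank 3 and Smith normal form diag(1,1,1).

From H_k ≅ ker(∂_k) / im(∂_{k+1}) we obtain:

  H_0: rank C_0 − rank ∂_1 = 4 − 3 = 1, and the invariant factors of ∂_1 are all 1, so H_0 ≅ Z.
  H_1: rank ker ∂_1 − rank ∂_2 = (6 − 3) − 3 = 0, and the invariant factors of ∂_2 are all 1, so H_1 ≅ 0.
  H_2: rank ker ∂_2 − rank ∂_3 = (4 − 3) − 0 = 1, and there is no ∂_3, so H_2 ≅ Z.

As a check, the Euler characteristic is 4 − 6 + 4 = 2, which agrees with 1 − 0 + 1 = 2.

Hence the Betti numbers are b_0 = 1, b_1 = 0, b_2 = 1.

b_0 = 1, b_1 = 0, b_2 = 1.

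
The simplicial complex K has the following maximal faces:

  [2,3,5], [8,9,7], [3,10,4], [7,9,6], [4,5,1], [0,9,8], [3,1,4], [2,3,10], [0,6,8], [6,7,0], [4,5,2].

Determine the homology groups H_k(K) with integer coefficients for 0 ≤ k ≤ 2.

Fix the vertex order 0 < 1 < 2 < 3 < 4 < 5 < 6 < 7 < 8 < 9 < 10 and write every simplex with vertices in increasing order. Then dim K = 2 and the simplices of K are:

  0-simplices (11): [0], [1], [2], [3], [4], [5], [6], [7], [8], [9], [10]
  1-simplices (22): [0,6], [0,7], [0,8], [0,9], [1,3], [1,4], [1,5], [2,3], [2,4], [2,5], [2,10], [3,4], [3,5], [3,10], [4,5], [4,10], [6,7], [6,8], [6,9], [7,8], [7,9], [8,9]
  2-simplices (11): [0,6,7], [0,6,8], [0,8,9], [1,3,4], [1,4,5], [2,3,5], [2,3,10], [2,4,5], [3,4,10], [6,7,9], [7,8,9]

Hence C_0 ≅ Z^11, C_1 ≅ Z^22, C_2 ≅ Z^11.

Boundary ∂_1: C_1 → C_0 maps an edge to its endpoints' difference, ∂[p,q] = q − p.
The 11×22 boundary matrix has rank 9 and Smith normal form diag(1,1,1,1,1,1,1,1,1).

∂_2: C_2 → C_1 maps a triangle to the signed sum of its edges. For instance
  ∂[0,6,8] = [6,8] − [0,8] + [0,6],
  ∂[7,8,9] = [8,9] − [7,9] + [7,8].
As a 22×11 matrix over Z this has rank 11, with invariant factors (1,1,1,1,1,1,1,1,1,1,1).

Reading off H_k = ker ∂_k / im ∂_{k+1}:

  H_0: rank C_0 − rank ∂_1 = 11 − 9 = 2, and the invariant factors of ∂_1 are all 1, so H_0 ≅ Z^2.
  H_1: rank ker ∂_1 − rank ∂_2 = (22 − 9) − 11 = 2, and the invariant factors of ∂_2 are all 1, so H_1 ≅ Z^2.
  H_2: rank ker ∂_2 − rank ∂_3 = (11 − 11) − 0 = 0, and there is no ∂_3, so H_2 ≅ 0.

As a check, the Euler characteristic is 11 − 22 + 11 = 0, which agrees with 2 − 2 + 0 = 0.
(K is a triangulation of the disjoint union of the cylinder S^1 x I and the Möbius band.)

H_0 = Z^2,  H_1 = Z^2,  H_2 = 0.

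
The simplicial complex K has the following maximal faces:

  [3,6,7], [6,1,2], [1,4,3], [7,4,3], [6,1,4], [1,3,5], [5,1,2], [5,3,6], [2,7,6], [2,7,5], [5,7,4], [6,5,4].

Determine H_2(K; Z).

Order the vertices as 1 < 2 < 3 < 4 < 5 < 6 < 7. Listing each simplex with vertices in this order, K has dimension 2 with simplices:

  0-simplices (7): [1], [2], [3], [4], [5], [6], [7]
  1-simplices (18): [1,2], [1,3], [1,4], [1,5], [1,6], [2,5], [2,6], [2,7], [3,4], [3,5], [3,6], [3,7], [4,5], [4,6], [4,7], [5,6], [5,7], [6,7]
  2-simplices (12): [1,2,5], [1,2,6], [1,3,4], [1,3,5], [1,4,6], [2,5,7], [2,6,7], [3,4,7], [3,5,6], [3,6,7], [4,5,6], [4,5,7]

giving chain groups C_0 ≅ Z^7, C_1 ≅ Z^18, C_2 ≅ Z^12.

The boundary map ∂_1: C_1 → C_0 is given by ∂[p,q] = [q] − [p]. For instance
  ∂[4,5] = [5] − [4].
This gives a 7×18 integer matrix of rank 6; reducing to Smith normal form yields diagonal entries (1,1,1,1,1,1).

The boundary map ∂_2: C_2 → C_1 sends each 2-simplex [p,q,r] to [q,r] − [p,r] + [p,q]. For instance
  ∂[4,5,7] = [5,7] − [4,7] + [4,5],
  ∂[2,5,7] = [5,7] − [2,7] + [2,5].
This gives a 18×12 integer matrix of rank 12; reducing to Smith normal form yields diagonal entries (1,1,1,1,1,1,1,1,1,1,1,2).

Computing H_k = (kernel of ∂_k) / (image of ∂_{k+1}):

  H_2: rank ker ∂_2 − rank ∂_3 = (12 − 12) − 0 = 0, and there is no ∂_3, so H_2 = 0.

H_2 ≅ 0.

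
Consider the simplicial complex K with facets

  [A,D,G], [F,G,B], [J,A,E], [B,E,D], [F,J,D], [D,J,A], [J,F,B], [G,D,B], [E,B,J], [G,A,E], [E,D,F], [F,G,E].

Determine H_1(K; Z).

Take the total order A < B < D < E < F < G < J on the vertex set. Then K (dimension 2) consists of the simplices:

  0-simplices (7): A, B, D, E, F, G, J
  1-simplices (18): AD, AE, AG, AJ, BD, BE, BF, BG, BJ, DE, DF, DG, DJ, EF, EG, EJ, FG, FJ
  2-simplices (12): ADG, ADJ, AEG, AEJ, BDE, BDG, BEJ, BFG, BFJ, DEF, DFJ, EFG

so the chain groups are C_0 ≅ Z^7, C_1 ≅ Z^18, C_2 ≅ Z^12.

The boundary map ∂_1: C_1 → C_0 maps an edge to its endpoints' difference, ∂[p,q] = q − p. For instance
  ∂FJ = J − F.
As a 7×18 matrix over Z this has rank 6, with invariant factors (1,1,1,1,1,1).

The boundary map ∂_2: C_2 → C_1 maps a triangle to the signed sum of its edges. For instance
  ∂ADJ = DJ − AJ + AD,
  ∂BEJ = EJ − BJ + BE.
This gives a 18×12 integer matrix of rank 12; reducing to Smith normal form yields diagonal entries (1,1,1,1,1,1,1,1,1,1,1,2).

Reading off H_k = ker ∂_k / im ∂_{k+1}:

  H_1: rank ker ∂_1 − rank ∂_2 = (18 − 6) − 12 = 0, and ∂_2 has invariant factor 2 > 1, so H_1 = Z_2.

H_1 = Z_2.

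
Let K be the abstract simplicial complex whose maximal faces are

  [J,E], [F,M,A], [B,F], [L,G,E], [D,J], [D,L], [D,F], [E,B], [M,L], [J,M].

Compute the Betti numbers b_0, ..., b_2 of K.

Take the total order A < B < D < E < F < G < J < L < M on the vertex set. Then K (dimension 2) consists of the simplices:

  0-simplices (9): A, B, D, E, F, G, J, L, M
  1-simplices (14): AF, AM, BE, BF, DF, DJ, DL, EG, EJ, EL, FM, GL, JM, LM
  2-simplices (2): AFM, EGL

Hence C_0 ≅ Z^9, C_1 ≅ Z^14, C_2 ≅ Z^2.

Boundary ∂_1: C_1 → C_0 is given by ∂[p,q] = [q] − [p]. For instance
  ∂DL = L − D.
As a 9×14 matrix over Z this has rank 8, with invariant factors (1,1,1,1,1,1,1,1).

∂_2: C_2 → C_1 acts by ∂[p,q,r] = [q,r] − [p,r] + [p,q]. For instance
  ∂EGL = GL − EL + EG,
  ∂AFM = FM − AM + AF.
As a 14×2 matrix over Z this has rank 2, with invariant factors (1,1).

From H_k ≅ ker(∂_k) / im(∂_{k+1}) we obtain:

  H_0: rank C_0 − rank ∂_1 = 9 − 8 = 1, and the invariant factors of ∂_1 are all 1, so H_0 = Z.
  H_1: rank ker ∂_1 − rank ∂_2 = (14 − 8) − 2 = 4, and the invariant factors of ∂_2 are all 1, so H_1 = Z^4.
  H_2: rank ker ∂_2 − rank ∂_3 = (2 − 2) − 0 = 0, and there is no ∂_3, so H_2 = 0.

Hence the Betti numbers are b_0 = 1, b_1 = 4, b_2 = 0.

b_0 = 1, b_1 = 4, b_2 = 0.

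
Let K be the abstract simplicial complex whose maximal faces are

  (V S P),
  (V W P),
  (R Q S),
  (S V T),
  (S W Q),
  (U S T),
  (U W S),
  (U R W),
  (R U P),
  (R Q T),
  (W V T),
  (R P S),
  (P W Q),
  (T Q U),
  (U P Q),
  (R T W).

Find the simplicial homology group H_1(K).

We work with the vertex ordering P < Q < R < S < T < U < V < W. The simplices of K, each written with vertices in increasing order, are:

  0-simplices (8): P, Q, R, S, T, U, V, W
  1-simplices (24): PQ, PR, PS, PU, PV, PW, QR, QS, QT, QU, QW, RS, RT, RU, RW, ST, SU, SV, SW, TU, TV, TW, UW, VW
  2-simplices (16): PQU, PQW, PRS, PRU, PSV, PVW, QRS, QRT, QSW, QTU, RTW, RUW, STU, STV, SUW, TVW

giving chain groups C_0 ≅ Z^8, C_1 ≅ Z^24, C_2 ≅ Z^16.

Boundary ∂_1: C_1 → C_0 sends each edge [p,q] (with p < q) to q − p. For instance
  ∂PV = V − P.
The resulting 8×24 matrix has rank 7, and its Smith normal form has invariant factors (1,1,1,1,1,1,1).

The boundary map ∂_2: C_2 → C_1 sends each 2-simplex [p,q,r] to [q,r] − [p,r] + [p,q]. For instance
  ∂PRS = RS − PS + PR,
  ∂RUW = UW − RW + RU.
The 24×16 boundary matrix has rank 15 and Smith normal form diag(1,1,1,1,1,1,1,1,1,1,1,1,1,1,1).

Computing H_k = (kernel of ∂_k) / (image of ∂_{k+1}):

  H_1: rank ker ∂_1 − rank ∂_2 = (24 − 7) − 15 = 2, and the invariant factors of ∂_2 are all 1, so H_1 = Z^2.

(K is a triangulation of the torus T^2.)

H_1 = Z^2.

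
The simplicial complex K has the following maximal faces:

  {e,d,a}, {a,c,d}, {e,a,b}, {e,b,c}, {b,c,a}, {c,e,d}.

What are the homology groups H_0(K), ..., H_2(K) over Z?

Fix the vertex order a < b < c < d < e and write every simplex with vertices in increasing order. Then dim K = 2 and the simplices of K are:

  0-simplices (5): a, b, c, d, e
  1-simplices (9): ab, ac, ad, ae, bc, be, cd, ce, de
  2-simplices (6): abc, abe, acd, ade, bce, cde

so the chain groups are C_0 ≅ Z^5, C_1 ≅ Z^9, C_2 ≅ Z^6.

The boundary map ∂_1: C_1 → C_0 maps an edge to its endpoints' difference, ∂[p,q] = q − p.
This gives a 5×9 integer matrix of rank 4; reducing to Smith normal form yields diagonal entries (1,1,1,1).

∂_2: C_2 → C_1 maps a triangle to the signed sum of its edges. For instance
  ∂acd = cd − ad + ac,
  ∂cde = de − ce + cd.
As a 9×6 matrix over Z this has rank 5, with invariant factors (1,1,1,1,1).

Now H_k = ker ∂_k / im ∂_{k+1}, so:

  H_0: rank C_0 − rank ∂_1 = 5 − 4 = 1, and the invariant factors of ∂_1 are all 1, so H_0 ≅ Z.
  H_1: rank ker ∂_1 − rank ∂_2 = (9 − 4) − 5 = 0, and the invariant factors of ∂_2 are all 1, so H_1 ≅ 0.
  H_2: rank ker ∂_2 − rank ∂_3 = (6 − 5) − 0 = 1, and there is no ∂_3, so H_2 ≅ Z.

(K is a triangulation of the 2-sphere S^2.)

H_0 = Z,  H_1 = 0,  H_2 = Z.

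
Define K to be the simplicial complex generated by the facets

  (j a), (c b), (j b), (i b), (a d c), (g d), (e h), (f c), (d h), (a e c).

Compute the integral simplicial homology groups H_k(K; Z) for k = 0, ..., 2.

We work with the vertex ordering a < b < c < d < e < f < g < h < i < j. The simplices of K, each written with vertices in increasing order, are:

  0-simplices (10): a, b, c, d, e, f, g, h, i, j
  1-simplices (13): ac, ad, ae, aj, bc, bi, bj, cd, ce, cf, dg, dh, eh
  2-simplices (2): acd, ace

so the chain groups are C_0 ≅ Z^10, C_1 ≅ Z^13, C_2 ≅ Z^2.

The boundary map ∂_1: C_1 → C_0 maps an edge to its endpoints' difference, ∂[p,q] = q − p. For instance
  ∂bj = j − b.
The 10×13 boundary matrix has rank 9 and Smith normal form diag(1,1,1,1,1,1,1,1,1).

∂_2: C_2 → C_1 sends each 2-simplex [p,q,r] to [q,r] − [p,r] + [p,q]. For instance
  ∂acd = cd − ad + ac,
  ∂ace = ce − ae + ac.
This gives a 13×2 integer matrix of rank 2; reducing to Smith normal form yields diagonal entries (1,1).

Now H_k = ker ∂_k / im ∂_{k+1}, so:

  H_0: rank C_0 − rank ∂_1 = 10 − 9 = 1, and the invariant factors of ∂_1 are all 1, so H_0 ≅ Z.
  H_1: rank ker ∂_1 − rank ∂_2 = (13 − 9) − 2 = 2, and the invariant factors of ∂_2 are all 1, so H_1 ≅ Z^2.
  H_2: rank ker ∂_2 − rank ∂_3 = (2 − 2) − 0 = 0, and there is no ∂_3, so H_2 ≅ 0.

H_0 = Z,  H_1 = Z^2,  H_2 = 0.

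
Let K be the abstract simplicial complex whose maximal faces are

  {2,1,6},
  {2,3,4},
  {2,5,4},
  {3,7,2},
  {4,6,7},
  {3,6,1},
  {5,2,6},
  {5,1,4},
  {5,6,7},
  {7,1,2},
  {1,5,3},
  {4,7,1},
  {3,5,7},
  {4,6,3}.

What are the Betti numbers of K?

Order the vertices as 1 < 2 < 3 < 4 < 5 < 6 < 7. Listing each simplex with vertices in this order, K has dimension 2 with simplices:

  0-simplices (7): [1], [2], [3], [4], [5], [6], [7]
  1-simplices (21): [1,2], [1,3], [1,4], [1,5], [1,6], [1,7], [2,3], [2,4], [2,5], [2,6], [2,7], [3,4], [3,5], [3,6], [3,7], [4,5], [4,6], [4,7], [5,6], [5,7], [6,7]
  2-simplices (14): [1,2,6], [1,2,7], [1,3,5], [1,3,6], [1,4,5], [1,4,7], [2,3,4], [2,3,7], [2,4,5], [2,5,6], [3,4,6], [3,5,7], [4,6,7], [5,6,7]

Hence C_0 ≅ Z^7, C_1 ≅ Z^21, C_2 ≅ Z^14.

∂_1: C_1 → C_0 is given by ∂[p,q] = [q] − [p].
The 7×21 boundary matrix has rank 6 and Smith normal form diag(1,1,1,1,1,1).

Boundary ∂_2: C_2 → C_1 maps a triangle to the signed sum of its edges. For instance
  ∂[3,5,7] = [5,7] − [3,7] + [3,5],
  ∂[4,6,7] = [6,7] − [4,7] + [4,6].
This gives a 21×14 integer matrix of rank 13; reducing to Smith normal form yields diagonal entries (1,1,1,1,1,1,1,1,1,1,1,1,1).

Reading off H_k = ker ∂_k / im ∂_{k+1}:

  H_0: rank C_0 − rank ∂_1 = 7 − 6 = 1, and the invariant factors of ∂_1 are all 1, so H_0 = Z.
  H_1: rank ker ∂_1 − rank ∂_2 = (21 − 6) − 13 = 2, and the invariant factors of ∂_2 are all 1, so H_1 = Z^2.
  H_2: rank ker ∂_2 − rank ∂_3 = (14 − 13) − 0 = 1, and there is no ∂_3, so H_2 = Z.

Hence the Betti numbers are b_0 = 1, b_1 = 2, b_2 = 1.

b_0 = 1, b_1 = 2, b_2 = 1.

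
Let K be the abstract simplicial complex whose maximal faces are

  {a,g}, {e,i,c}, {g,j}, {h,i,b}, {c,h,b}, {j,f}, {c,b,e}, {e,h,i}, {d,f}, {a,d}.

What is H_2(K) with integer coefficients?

H_2 ≅ 0.

Order the vertices as a < b < c < d < e < f < g < h < i < j. Listing each simplex with vertices in this order, K has dimension 2 with simplices:

  0-simplices (10): a, b, c, d, e, f, g, h, i, j
  1-simplices (15): ad, ag, bc, be, bh, bi, ce, ch, ci, df, eh, ei, fj, gj, hi
  2-simplices (5): bce, bch, bhi, cei, ehi

giving chain groups C_0 ≅ Z^10, C_1 ≅ Z^15, C_2 ≅ Z^5.

The boundary map ∂_1: C_1 → C_0 maps an edge to its endpoints' difference, ∂[p,q] = q − p. For instance
  ∂ce = e − c.
The resulting 10×15 matrix has rank 8, and its Smith normal form has invariant factors (1,1,1,1,1,1,1,1).

∂_2: C_2 → C_1 maps a triangle to the signed sum of its edges. For instance
  ∂bhi = hi − bi + bh,
  ∂bch = ch − bh + bc.
The resulting 15×5 matrix has rank 5, and its Smith normal form has invariant factors (1,1,1,1,1).

Reading off H_k = ker ∂_k / im ∂_{k+1}:

  H_2: rank ker ∂_2 − rank ∂_3 = (5 − 5) − 0 = 0, and there is no ∂_3, so H_2 ≅ 0.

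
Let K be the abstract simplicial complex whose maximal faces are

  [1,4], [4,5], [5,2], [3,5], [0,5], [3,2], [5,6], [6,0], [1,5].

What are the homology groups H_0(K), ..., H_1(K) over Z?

We work with the vertex ordering 0 < 1 < 2 < 3 < 4 < 5 < 6. The simplices of K, each written with vertices in increasing order, are:

  0-simplices (7): [0], [1], [2], [3], [4], [5], [6]
  1-simplices (9): [0,5], [0,6], [1,4], [1,5], [2,3], [2,5], [3,5], [4,5], [5,6]

so the chain groups are C_0 ≅ Z^7, C_1 ≅ Z^9.

∂_1: C_1 → C_0 sends each edge [p,q] (with p < q) to q − p. For instance
  ∂[1,4] = [4] − [1].
As a 7×9 matrix over Z this has rank 6, with invariant factors (1,1,1,1,1,1).

Reading off H_k = ker ∂_k / im ∂_{k+1}:

  H_0: rank C_0 − rank ∂_1 = 7 − 6 = 1, and the invariant factors of ∂_1 are all 1, so H_0 = Z.
  H_1: rank ker ∂_1 − rank ∂_2 = (9 − 6) − 0 = 3, and there is no ∂_2, so H_1 = Z^3.

As a check, the Euler characteristic is 7 − 9 = -2, which agrees with 1 − 3 = -2.

H_0 ≅ Z,  H_1 ≅ Z^3.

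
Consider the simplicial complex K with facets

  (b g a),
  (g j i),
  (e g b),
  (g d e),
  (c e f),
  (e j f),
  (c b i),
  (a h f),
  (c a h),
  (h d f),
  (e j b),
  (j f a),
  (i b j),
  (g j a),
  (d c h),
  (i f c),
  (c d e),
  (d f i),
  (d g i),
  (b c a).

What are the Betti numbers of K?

Order the vertices as a < b < c < d < e < f < g < h < i < j. Listing each simplex with vertices in this order, K has dimension 2 with simplices:

  0-simplices (10): a, b, c, d, e, f, g, h, i, j
  1-simplices (30): ab, ac, af, ag, ah, aj, bc, be, bg, bi, bj, cd, ce, cf, ch, ci, de, df, dg, dh, di, ef, eg, ej, fh, fi, fj, gi, gj, ij
  2-simplices (20): abc, abg, ach, afh, afj, agj, bci, beg, bej, bij, cde, cdh, cef, cfi, deg, dfh, dfi, dgi, efj, gij

giving chain groups C_0 ≅ Z^10, C_1 ≅ Z^30, C_2 ≅ Z^20.

∂_1: C_1 → C_0 sends each edge [p,q] (with p < q) to q − p. For instance
  ∂ef = f − e.
The 10×30 boundary matrix has rank 9 and Smith normal form diag(1,1,1,1,1,1,1,1,1).

The boundary map ∂_2: C_2 → C_1 sends each 2-simplex [p,q,r] to [q,r] − [p,r] + [p,q]. For instance
  ∂beg = eg − bg + be,
  ∂bci = ci − bi + bc.
This gives a 30×20 integer matrix of rank 20; reducing to Smith normal form yields diagonal entries (1,1,1,1,1,1,1,1,1,1,1,1,1,1,1,1,1,1,1,2).

Now H_k = ker ∂_k / im ∂_{k+1}, so:

  H_0: rank C_0 − rank ∂_1 = 10 − 9 = 1, and the invariant factors of ∂_1 are all 1, so H_0 = Z.
  H_1: rank ker ∂_1 − rank ∂_2 = (30 − 9) − 20 = 1, and ∂_2 has invariant factor 2 > 1, so H_1 = Z ⊕ Z/2.
  H_2: rank ker ∂_2 − rank ∂_3 = (20 − 20) − 0 = 0, and there is no ∂_3, so H_2 = 0.

Hence the Betti numbers are b_0 = 1, b_1 = 1, b_2 = 0.

b_0 = 1, b_1 = 1, b_2 = 0.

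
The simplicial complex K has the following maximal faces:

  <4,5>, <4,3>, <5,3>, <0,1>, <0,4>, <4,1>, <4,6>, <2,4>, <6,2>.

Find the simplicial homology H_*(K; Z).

H_0 ≅ Z,  H_1 ≅ Z^3.

Order the vertices as 0 < 1 < 2 < 3 < 4 < 5 < 6. Listing each simplex with vertices in this order, K has dimension 1 with simplices:

  0-simplices (7): [0], [1], [2], [3], [4], [5], [6]
  1-simplices (9): [0,1], [0,4], [1,4], [2,4], [2,6], [3,4], [3,5], [4,5], [4,6]

so the chain groups are C_0 ≅ Z^7, C_1 ≅ Z^9.

Boundary ∂_1: C_1 → C_0 maps an edge to its endpoints' difference, ∂[p,q] = q − p.
The 7×9 boundary matrix has rank 6 and Smith normal form diag(1,1,1,1,1,1).

Computing H_k = (kernel of ∂_k) / (image of ∂_{k+1}):

  H_0: rank C_0 − rank ∂_1 = 7 − 6 = 1, and the invariant factors of ∂_1 are all 1, so H_0 = Z.
  H_1: rank ker ∂_1 − rank ∂_2 = (9 − 6) − 0 = 3, and there is no ∂_2, so H_1 = Z^3.

As a check, the Euler characteristic is 7 − 9 = -2, which agrees with 1 − 3 = -2.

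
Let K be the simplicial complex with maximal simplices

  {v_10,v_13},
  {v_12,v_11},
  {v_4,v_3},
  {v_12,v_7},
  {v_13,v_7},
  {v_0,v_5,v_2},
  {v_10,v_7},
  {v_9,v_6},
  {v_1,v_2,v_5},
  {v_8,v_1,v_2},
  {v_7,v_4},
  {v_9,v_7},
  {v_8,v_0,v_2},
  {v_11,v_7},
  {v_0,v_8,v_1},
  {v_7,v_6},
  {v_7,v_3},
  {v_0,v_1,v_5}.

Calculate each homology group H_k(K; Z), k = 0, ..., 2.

We work with the vertex ordering v_0 < v_1 < v_2 < v_3 < v_4 < v_5 < v_6 < v_7 < v_8 < v_9 < v_10 < v_11 < v_12 < v_13. The simplices of K, each written with vertices in increasing order, are:

  0-simplices (14): [v_0], [v_1], [v_2], [v_3], [v_4], [v_5], [v_6], [v_7], [v_8], [v_9], [v_10], [v_11], [v_12], [v_13]
  1-simplices (21): (21 of them)
  2-simplices (6): [v_0,v_1,v_5], [v_0,v_1,v_8], [v_0,v_2,v_5], [v_0,v_2,v_8], [v_1,v_2,v_5], [v_1,v_2,v_8]

so the chain groups are C_0 ≅ Z^14, C_1 ≅ Z^21, C_2 ≅ Z^6.

The boundary map ∂_1: C_1 → C_0 maps an edge to its endpoints' difference, ∂[p,q] = q − p.
This gives a 14×21 integer matrix of rank 12; reducing to Smith normal form yields diagonal entries (1,1,1,1,1,1,1,1,1,1,1,1).

∂_2: C_2 → C_1 acts by ∂[p,q,r] = [q,r] − [p,r] + [p,q]. For instance
  ∂[v_0,v_2,v_8] = [v_2,v_8] − [v_0,v_8] + [v_0,v_2],
  ∂[v_1,v_2,v_5] = [v_2,v_5] − [v_1,v_5] + [v_1,v_2].
The resulting 21×6 matrix has rank 5, and its Smith normal form has invariant factors (1,1,1,1,1).

Reading off H_k = ker ∂_k / im ∂_{k+1}:

  H_0: rank C_0 − rank ∂_1 = 14 − 12 = 2, and the invariant factors of ∂_1 are all 1, so H_0 = Z^2.
  H_1: rank ker ∂_1 − rank ∂_2 = (21 − 12) − 5 = 4, and the invariant factors of ∂_2 are all 1, so H_1 = Z^4.
  H_2: rank ker ∂_2 − rank ∂_3 = (6 − 5) − 0 = 1, and there is no ∂_3, so H_2 = Z.

As a check, the Euler characteristic is 14 − 21 + 6 = -1, which agrees with 2 − 4 + 1 = -1.

H_0 ≅ Z^2,  H_1 ≅ Z^4,  H_2 ≅ Z.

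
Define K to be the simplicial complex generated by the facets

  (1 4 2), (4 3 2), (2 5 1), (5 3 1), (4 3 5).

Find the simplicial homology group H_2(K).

Order the vertices as 1 < 2 < 3 < 4 < 5. Listing each simplex with vertices in this order, K has dimension 2 with simplices:

  0-simplices (5): [1], [2], [3], [4], [5]
  1-simplices (10): [1,2], [1,3], [1,4], [1,5], [2,3], [2,4], [2,5], [3,4], [3,5], [4,5]
  2-simplices (5): [1,2,4], [1,2,5], [1,3,5], [2,3,4], [3,4,5]

Hence C_0 ≅ Z^5, C_1 ≅ Z^10, C_2 ≅ Z^5.

The boundary map ∂_1: C_1 → C_0 is given by ∂[p,q] = [q] − [p].
The resulting 5×10 matrix has rank 4, and its Smith normal form has invariant factors (1,1,1,1).

Boundary ∂_2: C_2 → C_1 sends each 2-simplex [p,q,r] to [q,r] − [p,r] + [p,q]. For instance
  ∂[1,2,5] = [2,5] − [1,5] + [1,2],
  ∂[1,3,5] = [3,5] − [1,5] + [1,3].
The resulting 10×5 matrix has rank 5, and its Smith normal form has invariant factors (1,1,1,1,1).

Now H_k = ker ∂_k / im ∂_{k+1}, so:

  H_2: rank ker ∂_2 − rank ∂_3 = (5 − 5) − 0 = 0, and there is no ∂_3, so H_2 ≅ 0.

H_2 = 0.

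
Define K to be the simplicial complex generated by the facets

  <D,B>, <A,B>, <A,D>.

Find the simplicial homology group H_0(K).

We work with the vertex ordering A < B < D. The simplices of K, each written with vertices in increasing order, are:

  0-simplices (3): A, B, D
  1-simplices (3): AB, AD, BD

Hence C_0 ≅ Z^3, C_1 ≅ Z^3.

The boundary map ∂_1: C_1 → C_0 is given by ∂[p,q] = [q] − [p].
As a 3×3 matrix over Z this has rank 2, with invariant factors (1,1).

Computing H_k = (kernel of ∂_k) / (image of ∂_{k+1}):

  H_0: rank C_0 − rank ∂_1 = 3 − 2 = 1, and the invariant factors of ∂_1 are all 1, so H_0 = Z.

(K is a triangulation of the circle S^1.)

H_0 ≅ Z.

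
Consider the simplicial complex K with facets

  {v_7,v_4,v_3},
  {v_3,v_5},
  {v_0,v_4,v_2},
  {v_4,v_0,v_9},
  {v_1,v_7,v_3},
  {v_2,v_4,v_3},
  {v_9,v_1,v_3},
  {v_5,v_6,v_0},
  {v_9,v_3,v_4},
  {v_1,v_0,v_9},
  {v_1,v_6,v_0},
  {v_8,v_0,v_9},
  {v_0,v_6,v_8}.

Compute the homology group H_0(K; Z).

Take the total order v_0 < v_1 < v_2 < v_3 < v_4 < v_5 < v_6 < v_7 < v_8 < v_9 on the vertex set. Then K (dimension 2) consists of the simplices:

  0-simplices (10): [v_0], [v_1], [v_2], [v_3], [v_4], [v_5], [v_6], [v_7], [v_8], [v_9]
  1-simplices (22): (22 of them)
  2-simplices (12): (12 of them)

Hence C_0 ≅ Z^10, C_1 ≅ Z^22, C_2 ≅ Z^12.

The boundary map ∂_1: C_1 → C_0 sends each edge [p,q] (with p < q) to q − p. For instance
  ∂[v_2,v_4] = [v_4] − [v_2].
The 10×22 boundary matrix has rank 9 and Smith normal form diag(1,1,1,1,1,1,1,1,1).

The boundary map ∂_2: C_2 → C_1 acts by ∂[p,q,r] = [q,r] − [p,r] + [p,q]. For instance
  ∂[v_1,v_3,v_9] = [v_3,v_9] − [v_1,v_9] + [v_1,v_3],
  ∂[v_3,v_4,v_9] = [v_4,v_9] − [v_3,v_9] + [v_3,v_4].
The 22×12 boundary matrix has rank 12 and Smith normal form diag(1,1,1,1,1,1,1,1,1,1,1,1).

Reading off H_k = ker ∂_k / im ∂_{k+1}:

  H_0: rank C_0 − rank ∂_1 = 10 − 9 = 1, and the invariant factors of ∂_1 are all 1, so H_0 = Z.

H_0 ≅ Z.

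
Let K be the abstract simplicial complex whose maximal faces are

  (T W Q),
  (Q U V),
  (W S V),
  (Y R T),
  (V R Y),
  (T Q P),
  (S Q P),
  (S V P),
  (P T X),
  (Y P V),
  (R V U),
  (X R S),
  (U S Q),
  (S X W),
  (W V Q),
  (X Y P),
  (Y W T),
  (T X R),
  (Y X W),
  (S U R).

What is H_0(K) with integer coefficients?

K has 10 vertices, 30 edges, 20 triangles.
rank ∂_0 = 0, rank ∂_1 = 9 ⇒ b_0 = 10 − 0 − 9 = 1; all invariant factors of ∂_1 are 1 so no torsion. So H_0 = Z.

H_0 ≅ Z.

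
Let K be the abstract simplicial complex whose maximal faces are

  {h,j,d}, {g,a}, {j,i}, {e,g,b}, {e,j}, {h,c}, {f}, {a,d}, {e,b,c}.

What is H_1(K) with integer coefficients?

Fix the vertex order a < b < c < d < e < f < g < h < i < j and write every simplex with vertices in increasing order. Then dim K = 2 and the simplices of K are:

  0-simplices (10): a, b, c, d, e, f, g, h, i, j
  1-simplices (13): ad, ag, bc, be, bg, ce, ch, dh, dj, eg, ej, hj, ij
  2-simplices (3): bce, beg, dhj

giving chain groups C_0 ≅ Z^10, C_1 ≅ Z^13, C_2 ≅ Z^3.

Boundary ∂_1: C_1 → C_0 maps an edge to its endpoints' difference, ∂[p,q] = q − p. For instance
  ∂dh = h − d.
The 10×13 boundary matrix has rank 8 and Smith normal form diag(1,1,1,1,1,1,1,1).

Boundary ∂_2: C_2 → C_1 maps a triangle to the signed sum of its edges. For instance
  ∂bce = ce − be + bc,
  ∂beg = eg − bg + be.
The resulting 13×3 matrix has rank 3, and its Smith normal form has invariant factors (1,1,1).

Now H_k = ker ∂_k / im ∂_{k+1}, so:

  H_1: rank ker ∂_1 − rank ∂_2 = (13 − 8) − 3 = 2, and the invariant factors of ∂_2 are all 1, so H_1 ≅ Z^2.

H_1 = Z^2.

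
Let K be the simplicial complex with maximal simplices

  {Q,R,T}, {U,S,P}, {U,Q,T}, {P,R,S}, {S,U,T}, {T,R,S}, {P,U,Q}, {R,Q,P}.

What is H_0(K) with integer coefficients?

H_0 ≅ Z.

Fix the vertex order P < Q < R < S < T < U and write every simplex with vertices in increasing order. Then dim K = 2 and the simplices of K are:

  0-simplices (6): P, Q, R, S, T, U
  1-simplices (12): PQ, PR, PS, PU, QR, QT, QU, RS, RT, ST, SU, TU
  2-simplices (8): PQR, PQU, PRS, PSU, QRT, QTU, RST, STU

giving chain groups C_0 ≅ Z^6, C_1 ≅ Z^12, C_2 ≅ Z^8.

The boundary map ∂_1: C_1 → C_0 sends each edge [p,q] (with p < q) to q − p. For instance
  ∂PU = U − P.
This gives a 6×12 integer matrix of rank 5; reducing to Smith normal form yields diagonal entries (1,1,1,1,1).

Boundary ∂_2: C_2 → C_1 sends each 2-simplex [p,q,r] to [q,r] − [p,r] + [p,q]. For instance
  ∂QRT = RT − QT + QR,
  ∂PQR = QR − PR + PQ.
The resulting 12×8 matrix has rank 7, and its Smith normal form has invariant factors (1,1,1,1,1,1,1).

Now H_k = ker ∂_k / im ∂_{k+1}, so:

  H_0: rank C_0 − rank ∂_1 = 6 − 5 = 1, and the invariant factors of ∂_1 are all 1, so H_0 ≅ Z.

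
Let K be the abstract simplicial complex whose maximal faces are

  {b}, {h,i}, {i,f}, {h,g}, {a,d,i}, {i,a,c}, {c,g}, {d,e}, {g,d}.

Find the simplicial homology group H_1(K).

Fix the vertex order a < b < c < d < e < f < g < h < i and write every simplex with vertices in increasing order. Then dim K = 2 and the simplices of K are:

  0-simplices (9): a, b, c, d, e, f, g, h, i
  1-simplices (11): ac, ad, ai, cg, ci, de, dg, di, fi, gh, hi
  2-simplices (2): aci, adi

giving chain groups C_0 ≅ Z^9, C_1 ≅ Z^11, C_2 ≅ Z^2.

The boundary map ∂_1: C_1 → C_0 maps an edge to its endpoints' difference, ∂[p,q] = q − p.
This gives a 9×11 integer matrix of rank 7; reducing to Smith normal form yields diagonal entries (1,1,1,1,1,1,1).

The boundary map ∂_2: C_2 → C_1 acts by ∂[p,q,r] = [q,r] − [p,r] + [p,q]. For instance
  ∂aci = ci − ai + ac,
  ∂adi = di − ai + ad.
The 11×2 boundary matrix has rank 2 and Smith normal form diag(1,1).

Now H_k = ker ∂_k / im ∂_{k+1}, so:

  H_1: rank ker ∂_1 − rank ∂_2 = (11 − 7) − 2 = 2, and the invariant factors of ∂_2 are all 1, so H_1 ≅ Z^2.

H_1 = Z^2.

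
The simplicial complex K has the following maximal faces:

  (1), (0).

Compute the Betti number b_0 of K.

b_0 = 2.

K has 2 vertices.
rank ∂_0 = 0, rank ∂_1 = 0 ⇒ b_0 = 2 − 0 − 0 = 2. So H_0 = Z^2.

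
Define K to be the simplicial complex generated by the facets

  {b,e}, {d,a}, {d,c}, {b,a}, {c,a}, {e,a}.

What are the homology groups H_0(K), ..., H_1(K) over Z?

Order the vertices as a < b < c < d < e. Listing each simplex with vertices in this order, K has dimension 1 with simplices:

  0-simplices (5): a, b, c, d, e
  1-simplices (6): ab, ac, ad, ae, be, cd

giving chain groups C_0 ≅ Z^5, C_1 ≅ Z^6.

∂_1: C_1 → C_0 is given by ∂[p,q] = [q] − [p].
This gives a 5×6 integer matrix of rank 4; reducing to Smith normal form yields diagonal entries (1,1,1,1).

From H_k ≅ ker(∂_k) / im(∂_{k+1}) we obtain:

  H_0: rank C_0 − rank ∂_1 = 5 − 4 = 1, and the invariant factors of ∂_1 are all 1, so H_0 = Z.
  H_1: rank ker ∂_1 − rank ∂_2 = (6 − 4) − 0 = 2, and there is no ∂_2, so H_1 = Z^2.

As a check, the Euler characteristic is 5 − 6 = -1, which agrees with 1 − 2 = -1.

H_0 = Z,  H_1 = Z^2.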